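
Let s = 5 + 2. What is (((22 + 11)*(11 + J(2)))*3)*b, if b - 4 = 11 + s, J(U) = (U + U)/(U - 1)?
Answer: 32670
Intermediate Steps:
s = 7
J(U) = 2*U/(-1 + U) (J(U) = (2*U)/(-1 + U) = 2*U/(-1 + U))
b = 22 (b = 4 + (11 + 7) = 4 + 18 = 22)
(((22 + 11)*(11 + J(2)))*3)*b = (((22 + 11)*(11 + 2*2/(-1 + 2)))*3)*22 = ((33*(11 + 2*2/1))*3)*22 = ((33*(11 + 2*2*1))*3)*22 = ((33*(11 + 4))*3)*22 = ((33*15)*3)*22 = (495*3)*22 = 1485*22 = 32670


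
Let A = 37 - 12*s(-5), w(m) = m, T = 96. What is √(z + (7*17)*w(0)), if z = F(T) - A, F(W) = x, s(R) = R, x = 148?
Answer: √51 ≈ 7.1414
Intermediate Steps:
F(W) = 148
A = 97 (A = 37 - 12*(-5) = 37 + 60 = 97)
z = 51 (z = 148 - 1*97 = 148 - 97 = 51)
√(z + (7*17)*w(0)) = √(51 + (7*17)*0) = √(51 + 119*0) = √(51 + 0) = √51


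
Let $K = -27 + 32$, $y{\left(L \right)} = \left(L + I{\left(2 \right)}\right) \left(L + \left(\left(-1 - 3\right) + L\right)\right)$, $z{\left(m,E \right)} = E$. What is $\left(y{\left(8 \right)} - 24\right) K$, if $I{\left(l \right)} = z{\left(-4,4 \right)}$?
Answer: $600$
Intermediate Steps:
$I{\left(l \right)} = 4$
$y{\left(L \right)} = \left(-4 + 2 L\right) \left(4 + L\right)$ ($y{\left(L \right)} = \left(L + 4\right) \left(L + \left(\left(-1 - 3\right) + L\right)\right) = \left(4 + L\right) \left(L + \left(-4 + L\right)\right) = \left(4 + L\right) \left(-4 + 2 L\right) = \left(-4 + 2 L\right) \left(4 + L\right)$)
$K = 5$
$\left(y{\left(8 \right)} - 24\right) K = \left(\left(-16 + 2 \cdot 8^{2} + 4 \cdot 8\right) - 24\right) 5 = \left(\left(-16 + 2 \cdot 64 + 32\right) - 24\right) 5 = \left(\left(-16 + 128 + 32\right) - 24\right) 5 = \left(144 - 24\right) 5 = 120 \cdot 5 = 600$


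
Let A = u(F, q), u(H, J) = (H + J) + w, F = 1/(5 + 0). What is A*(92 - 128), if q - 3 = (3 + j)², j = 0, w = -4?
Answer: -1476/5 ≈ -295.20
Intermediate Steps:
F = ⅕ (F = 1/5 = ⅕ ≈ 0.20000)
q = 12 (q = 3 + (3 + 0)² = 3 + 3² = 3 + 9 = 12)
u(H, J) = -4 + H + J (u(H, J) = (H + J) - 4 = -4 + H + J)
A = 41/5 (A = -4 + ⅕ + 12 = 41/5 ≈ 8.2000)
A*(92 - 128) = 41*(92 - 128)/5 = (41/5)*(-36) = -1476/5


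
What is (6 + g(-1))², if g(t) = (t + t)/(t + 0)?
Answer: 64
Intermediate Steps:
g(t) = 2 (g(t) = (2*t)/t = 2)
(6 + g(-1))² = (6 + 2)² = 8² = 64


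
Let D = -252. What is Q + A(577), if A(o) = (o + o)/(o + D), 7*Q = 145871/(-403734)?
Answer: 3213955177/918494850 ≈ 3.4992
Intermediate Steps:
Q = -145871/2826138 (Q = (145871/(-403734))/7 = (145871*(-1/403734))/7 = (1/7)*(-145871/403734) = -145871/2826138 ≈ -0.051615)
A(o) = 2*o/(-252 + o) (A(o) = (o + o)/(o - 252) = (2*o)/(-252 + o) = 2*o/(-252 + o))
Q + A(577) = -145871/2826138 + 2*577/(-252 + 577) = -145871/2826138 + 2*577/325 = -145871/2826138 + 2*577*(1/325) = -145871/2826138 + 1154/325 = 3213955177/918494850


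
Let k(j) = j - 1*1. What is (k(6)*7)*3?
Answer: 105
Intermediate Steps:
k(j) = -1 + j (k(j) = j - 1 = -1 + j)
(k(6)*7)*3 = ((-1 + 6)*7)*3 = (5*7)*3 = 35*3 = 105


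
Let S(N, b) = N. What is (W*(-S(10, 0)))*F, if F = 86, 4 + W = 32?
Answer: -24080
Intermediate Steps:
W = 28 (W = -4 + 32 = 28)
(W*(-S(10, 0)))*F = (28*(-1*10))*86 = (28*(-10))*86 = -280*86 = -24080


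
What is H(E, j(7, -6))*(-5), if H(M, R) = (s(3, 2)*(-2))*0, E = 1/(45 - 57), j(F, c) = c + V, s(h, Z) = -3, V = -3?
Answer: 0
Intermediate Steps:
j(F, c) = -3 + c (j(F, c) = c - 3 = -3 + c)
E = -1/12 (E = 1/(-12) = -1/12 ≈ -0.083333)
H(M, R) = 0 (H(M, R) = -3*(-2)*0 = 6*0 = 0)
H(E, j(7, -6))*(-5) = 0*(-5) = 0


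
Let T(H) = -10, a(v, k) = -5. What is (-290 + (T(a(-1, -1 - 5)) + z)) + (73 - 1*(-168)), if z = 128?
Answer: 69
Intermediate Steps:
(-290 + (T(a(-1, -1 - 5)) + z)) + (73 - 1*(-168)) = (-290 + (-10 + 128)) + (73 - 1*(-168)) = (-290 + 118) + (73 + 168) = -172 + 241 = 69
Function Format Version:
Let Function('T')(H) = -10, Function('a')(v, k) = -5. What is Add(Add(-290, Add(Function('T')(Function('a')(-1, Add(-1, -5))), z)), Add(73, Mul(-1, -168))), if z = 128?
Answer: 69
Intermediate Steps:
Add(Add(-290, Add(Function('T')(Function('a')(-1, Add(-1, -5))), z)), Add(73, Mul(-1, -168))) = Add(Add(-290, Add(-10, 128)), Add(73, Mul(-1, -168))) = Add(Add(-290, 118), Add(73, 168)) = Add(-172, 241) = 69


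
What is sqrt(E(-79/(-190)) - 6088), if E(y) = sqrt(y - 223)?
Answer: sqrt(-219776800 + 570*I*sqrt(892810))/190 ≈ 0.095605 + 78.026*I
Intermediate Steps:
E(y) = sqrt(-223 + y)
sqrt(E(-79/(-190)) - 6088) = sqrt(sqrt(-223 - 79/(-190)) - 6088) = sqrt(sqrt(-223 - 79*(-1/190)) - 6088) = sqrt(sqrt(-223 + 79/190) - 6088) = sqrt(sqrt(-42291/190) - 6088) = sqrt(3*I*sqrt(892810)/190 - 6088) = sqrt(-6088 + 3*I*sqrt(892810)/190)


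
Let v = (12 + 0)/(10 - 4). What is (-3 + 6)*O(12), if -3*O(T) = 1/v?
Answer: -½ ≈ -0.50000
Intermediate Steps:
v = 2 (v = 12/6 = 12*(⅙) = 2)
O(T) = -⅙ (O(T) = -⅓/2 = -⅓*½ = -⅙)
(-3 + 6)*O(12) = (-3 + 6)*(-⅙) = 3*(-⅙) = -½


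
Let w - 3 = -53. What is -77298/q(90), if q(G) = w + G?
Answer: -38649/20 ≈ -1932.4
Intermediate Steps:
w = -50 (w = 3 - 53 = -50)
q(G) = -50 + G
-77298/q(90) = -77298/(-50 + 90) = -77298/40 = -77298*1/40 = -38649/20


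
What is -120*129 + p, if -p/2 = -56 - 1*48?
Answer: -15272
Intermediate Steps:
p = 208 (p = -2*(-56 - 1*48) = -2*(-56 - 48) = -2*(-104) = 208)
-120*129 + p = -120*129 + 208 = -15480 + 208 = -15272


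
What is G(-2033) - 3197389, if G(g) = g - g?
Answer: -3197389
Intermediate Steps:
G(g) = 0
G(-2033) - 3197389 = 0 - 3197389 = -3197389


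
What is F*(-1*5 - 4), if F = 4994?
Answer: -44946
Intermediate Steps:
F*(-1*5 - 4) = 4994*(-1*5 - 4) = 4994*(-5 - 4) = 4994*(-9) = -44946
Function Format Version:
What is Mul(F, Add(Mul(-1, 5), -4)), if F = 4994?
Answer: -44946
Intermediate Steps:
Mul(F, Add(Mul(-1, 5), -4)) = Mul(4994, Add(Mul(-1, 5), -4)) = Mul(4994, Add(-5, -4)) = Mul(4994, -9) = -44946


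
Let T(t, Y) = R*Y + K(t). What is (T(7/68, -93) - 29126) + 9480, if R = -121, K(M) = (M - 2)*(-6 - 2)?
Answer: -142423/17 ≈ -8377.8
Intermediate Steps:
K(M) = 16 - 8*M (K(M) = (-2 + M)*(-8) = 16 - 8*M)
T(t, Y) = 16 - 121*Y - 8*t (T(t, Y) = -121*Y + (16 - 8*t) = 16 - 121*Y - 8*t)
(T(7/68, -93) - 29126) + 9480 = ((16 - 121*(-93) - 56/68) - 29126) + 9480 = ((16 + 11253 - 56/68) - 29126) + 9480 = ((16 + 11253 - 8*7/68) - 29126) + 9480 = ((16 + 11253 - 14/17) - 29126) + 9480 = (191559/17 - 29126) + 9480 = -303583/17 + 9480 = -142423/17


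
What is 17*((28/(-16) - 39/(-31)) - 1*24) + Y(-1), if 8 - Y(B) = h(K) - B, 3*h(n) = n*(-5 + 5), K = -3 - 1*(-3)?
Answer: -50761/124 ≈ -409.36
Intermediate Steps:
K = 0 (K = -3 + 3 = 0)
h(n) = 0 (h(n) = (n*(-5 + 5))/3 = (n*0)/3 = (⅓)*0 = 0)
Y(B) = 8 + B (Y(B) = 8 - (0 - B) = 8 - (-1)*B = 8 + B)
17*((28/(-16) - 39/(-31)) - 1*24) + Y(-1) = 17*((28/(-16) - 39/(-31)) - 1*24) + (8 - 1) = 17*((28*(-1/16) - 39*(-1/31)) - 24) + 7 = 17*((-7/4 + 39/31) - 24) + 7 = 17*(-61/124 - 24) + 7 = 17*(-3037/124) + 7 = -51629/124 + 7 = -50761/124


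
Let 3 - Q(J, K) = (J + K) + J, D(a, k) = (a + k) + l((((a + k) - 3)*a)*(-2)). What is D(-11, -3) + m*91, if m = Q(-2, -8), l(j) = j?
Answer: 977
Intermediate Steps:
D(a, k) = a + k - 2*a*(-3 + a + k) (D(a, k) = (a + k) + (((a + k) - 3)*a)*(-2) = (a + k) + ((-3 + a + k)*a)*(-2) = (a + k) + (a*(-3 + a + k))*(-2) = (a + k) - 2*a*(-3 + a + k) = a + k - 2*a*(-3 + a + k))
Q(J, K) = 3 - K - 2*J (Q(J, K) = 3 - ((J + K) + J) = 3 - (K + 2*J) = 3 + (-K - 2*J) = 3 - K - 2*J)
m = 15 (m = 3 - 1*(-8) - 2*(-2) = 3 + 8 + 4 = 15)
D(-11, -3) + m*91 = (-11 - 3 - 2*(-11)*(-3 - 11 - 3)) + 15*91 = (-11 - 3 - 2*(-11)*(-17)) + 1365 = (-11 - 3 - 374) + 1365 = -388 + 1365 = 977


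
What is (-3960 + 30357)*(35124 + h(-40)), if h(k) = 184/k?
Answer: 4635234009/5 ≈ 9.2705e+8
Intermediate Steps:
(-3960 + 30357)*(35124 + h(-40)) = (-3960 + 30357)*(35124 + 184/(-40)) = 26397*(35124 + 184*(-1/40)) = 26397*(35124 - 23/5) = 26397*(175597/5) = 4635234009/5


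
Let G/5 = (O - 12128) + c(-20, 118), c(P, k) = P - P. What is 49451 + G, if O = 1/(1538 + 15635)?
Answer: -192148692/17173 ≈ -11189.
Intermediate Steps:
c(P, k) = 0
O = 1/17173 ≈ 5.8231e-5
G = -1041370715/17173 (G = 5*((1/17173 - 12128) + 0) = 5*(-208274143/17173 + 0) = 5*(-208274143/17173) = -1041370715/17173 ≈ -60640.)
49451 + G = 49451 - 1041370715/17173 = -192148692/17173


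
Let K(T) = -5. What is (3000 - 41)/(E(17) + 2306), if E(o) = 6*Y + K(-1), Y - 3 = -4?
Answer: 2959/2295 ≈ 1.2893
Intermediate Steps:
Y = -1 (Y = 3 - 4 = -1)
E(o) = -11 (E(o) = 6*(-1) - 5 = -6 - 5 = -11)
(3000 - 41)/(E(17) + 2306) = (3000 - 41)/(-11 + 2306) = 2959/2295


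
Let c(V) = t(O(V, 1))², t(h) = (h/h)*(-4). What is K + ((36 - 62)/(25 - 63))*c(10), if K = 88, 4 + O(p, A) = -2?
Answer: 1880/19 ≈ 98.947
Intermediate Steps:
O(p, A) = -6 (O(p, A) = -4 - 2 = -6)
t(h) = -4 (t(h) = 1*(-4) = -4)
c(V) = 16 (c(V) = (-4)² = 16)
K + ((36 - 62)/(25 - 63))*c(10) = 88 + ((36 - 62)/(25 - 63))*16 = 88 - 26/(-38)*16 = 88 - 26*(-1/38)*16 = 88 + (13/19)*16 = 88 + 208/19 = 1880/19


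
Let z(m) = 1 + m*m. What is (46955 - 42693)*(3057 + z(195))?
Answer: 175095746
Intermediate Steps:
z(m) = 1 + m²
(46955 - 42693)*(3057 + z(195)) = (46955 - 42693)*(3057 + (1 + 195²)) = 4262*(3057 + (1 + 38025)) = 4262*(3057 + 38026) = 4262*41083 = 175095746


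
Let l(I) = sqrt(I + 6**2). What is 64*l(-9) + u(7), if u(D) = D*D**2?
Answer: 343 + 192*sqrt(3) ≈ 675.55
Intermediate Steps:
u(D) = D**3
l(I) = sqrt(36 + I) (l(I) = sqrt(I + 36) = sqrt(36 + I))
64*l(-9) + u(7) = 64*sqrt(36 - 9) + 7**3 = 64*sqrt(27) + 343 = 64*(3*sqrt(3)) + 343 = 192*sqrt(3) + 343 = 343 + 192*sqrt(3)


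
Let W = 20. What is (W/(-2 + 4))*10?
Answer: 100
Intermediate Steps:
(W/(-2 + 4))*10 = (20/(-2 + 4))*10 = (20/2)*10 = ((½)*20)*10 = 10*10 = 100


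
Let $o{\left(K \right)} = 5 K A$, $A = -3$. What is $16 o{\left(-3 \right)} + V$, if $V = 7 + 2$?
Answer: $729$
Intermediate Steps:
$V = 9$
$o{\left(K \right)} = - 15 K$ ($o{\left(K \right)} = 5 K \left(-3\right) = 5 \left(- 3 K\right) = - 15 K$)
$16 o{\left(-3 \right)} + V = 16 \left(\left(-15\right) \left(-3\right)\right) + 9 = 16 \cdot 45 + 9 = 720 + 9 = 729$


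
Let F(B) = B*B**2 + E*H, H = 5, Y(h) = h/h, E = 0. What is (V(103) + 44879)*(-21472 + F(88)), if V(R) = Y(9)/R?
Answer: 3050875080000/103 ≈ 2.9620e+10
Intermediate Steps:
Y(h) = 1
V(R) = 1/R
F(B) = B**3 (F(B) = B*B**2 + 0*5 = B**3 + 0 = B**3)
(V(103) + 44879)*(-21472 + F(88)) = (1/103 + 44879)*(-21472 + 88**3) = (1/103 + 44879)*(-21472 + 681472) = (4622538/103)*660000 = 3050875080000/103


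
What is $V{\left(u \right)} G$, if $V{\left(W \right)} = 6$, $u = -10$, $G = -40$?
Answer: $-240$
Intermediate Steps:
$V{\left(u \right)} G = 6 \left(-40\right) = -240$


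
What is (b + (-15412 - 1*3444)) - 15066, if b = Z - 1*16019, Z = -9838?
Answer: -59779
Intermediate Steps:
b = -25857 (b = -9838 - 1*16019 = -9838 - 16019 = -25857)
(b + (-15412 - 1*3444)) - 15066 = (-25857 + (-15412 - 1*3444)) - 15066 = (-25857 + (-15412 - 3444)) - 15066 = (-25857 - 18856) - 15066 = -44713 - 15066 = -59779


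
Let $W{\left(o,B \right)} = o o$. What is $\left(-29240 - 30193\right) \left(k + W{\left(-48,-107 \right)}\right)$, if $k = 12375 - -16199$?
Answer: $-1835172174$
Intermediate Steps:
$k = 28574$ ($k = 12375 + 16199 = 28574$)
$W{\left(o,B \right)} = o^{2}$
$\left(-29240 - 30193\right) \left(k + W{\left(-48,-107 \right)}\right) = \left(-29240 - 30193\right) \left(28574 + \left(-48\right)^{2}\right) = - 59433 \left(28574 + 2304\right) = \left(-59433\right) 30878 = -1835172174$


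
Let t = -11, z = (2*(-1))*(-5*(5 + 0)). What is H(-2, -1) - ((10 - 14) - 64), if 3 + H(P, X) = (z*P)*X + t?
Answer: 154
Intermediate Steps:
z = 50 (z = -(-10)*5 = -2*(-25) = 50)
H(P, X) = -14 + 50*P*X (H(P, X) = -3 + ((50*P)*X - 11) = -3 + (50*P*X - 11) = -3 + (-11 + 50*P*X) = -14 + 50*P*X)
H(-2, -1) - ((10 - 14) - 64) = (-14 + 50*(-2)*(-1)) - ((10 - 14) - 64) = (-14 + 100) - (-4 - 64) = 86 - 1*(-68) = 86 + 68 = 154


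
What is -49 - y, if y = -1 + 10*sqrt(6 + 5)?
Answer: -48 - 10*sqrt(11) ≈ -81.166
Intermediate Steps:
y = -1 + 10*sqrt(11) ≈ 32.166
-49 - y = -49 - (-1 + 10*sqrt(11)) = -49 + (1 - 10*sqrt(11)) = -48 - 10*sqrt(11)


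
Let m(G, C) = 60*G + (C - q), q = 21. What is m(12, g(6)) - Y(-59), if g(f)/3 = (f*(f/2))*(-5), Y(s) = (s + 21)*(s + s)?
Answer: -4055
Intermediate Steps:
Y(s) = 2*s*(21 + s) (Y(s) = (21 + s)*(2*s) = 2*s*(21 + s))
g(f) = -15*f²/2 (g(f) = 3*((f*(f/2))*(-5)) = 3*((f²/2)*(-5)) = 3*(-5*f²/2) = -15*f²/2)
m(G, C) = -21 + C + 60*G (m(G, C) = 60*G + (C - 1*21) = 60*G + (C - 21) = 60*G + (-21 + C) = -21 + C + 60*G)
m(12, g(6)) - Y(-59) = (-21 - 15/2*6² + 60*12) - 2*(-59)*(21 - 59) = (-21 - 15/2*36 + 720) - 2*(-59)*(-38) = (-21 - 270 + 720) - 1*4484 = 429 - 4484 = -4055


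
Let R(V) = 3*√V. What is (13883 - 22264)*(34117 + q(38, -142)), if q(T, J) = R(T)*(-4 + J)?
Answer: -285934577 + 3670878*√38 ≈ -2.6331e+8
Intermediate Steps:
q(T, J) = 3*√T*(-4 + J) (q(T, J) = (3*√T)*(-4 + J) = 3*√T*(-4 + J))
(13883 - 22264)*(34117 + q(38, -142)) = (13883 - 22264)*(34117 + 3*√38*(-4 - 142)) = -8381*(34117 + 3*√38*(-146)) = -8381*(34117 - 438*√38) = -285934577 + 3670878*√38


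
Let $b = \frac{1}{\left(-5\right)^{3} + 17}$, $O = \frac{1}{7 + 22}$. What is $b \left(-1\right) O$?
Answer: $\frac{1}{3132} \approx 0.00031928$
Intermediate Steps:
$O = \frac{1}{29} \approx 0.034483$
$b = - \frac{1}{108}$ ($b = \frac{1}{-125 + 17} = \frac{1}{-108} = - \frac{1}{108} \approx -0.0092593$)
$b \left(-1\right) O = \left(- \frac{1}{108}\right) \left(-1\right) \frac{1}{29} = \frac{1}{108} \cdot \frac{1}{29} = \frac{1}{3132}$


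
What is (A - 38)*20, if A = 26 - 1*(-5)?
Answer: -140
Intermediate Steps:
A = 31 (A = 26 + 5 = 31)
(A - 38)*20 = (31 - 38)*20 = -7*20 = -140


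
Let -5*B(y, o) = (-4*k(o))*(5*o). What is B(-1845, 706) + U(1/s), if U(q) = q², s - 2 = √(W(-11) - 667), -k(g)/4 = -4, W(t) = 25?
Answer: (180736*√642 + 28827391*I)/(2*(2*√642 + 319*I)) ≈ 45184.0 - 0.00024223*I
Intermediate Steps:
k(g) = 16 (k(g) = -4*(-4) = 16)
B(y, o) = 64*o (B(y, o) = -(-4*16)*5*o/5 = -(-64)*5*o/5 = -(-64)*o = 64*o)
s = 2 + I*√642 (s = 2 + √(25 - 667) = 2 + √(-642) = 2 + I*√642 ≈ 2.0 + 25.338*I)
B(-1845, 706) + U(1/s) = 64*706 + (1/(2 + I*√642))² = 45184 + (2 + I*√642)⁻²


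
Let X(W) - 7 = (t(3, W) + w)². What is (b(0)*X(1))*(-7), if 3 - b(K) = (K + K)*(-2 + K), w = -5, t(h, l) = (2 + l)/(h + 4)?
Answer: -4101/7 ≈ -585.86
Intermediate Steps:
t(h, l) = (2 + l)/(4 + h)
b(K) = 3 - 2*K*(-2 + K) (b(K) = 3 - (K + K)*(-2 + K) = 3 - 2*K*(-2 + K))
X(W) = 7 + (-33/7 + W/7)² (X(W) = 7 + ((2 + W)/(4 + 3) - 5)² = 7 + ((2 + W)/7 - 5)² = 7 + ((2/7 + W/7) - 5)² = 7 + (-33/7 + W/7)²)
(b(0)*X(1))*(-7) = ((3 - 2*0² + 4*0)*(7 + (-33 + 1)²/49))*(-7) = ((3 - 2*0 + 0)*(7 + (1/49)*(-32)²))*(-7) = ((3 + 0 + 0)*(7 + (1/49)*1024))*(-7) = (3*(7 + 1024/49))*(-7) = (3*(1367/49))*(-7) = (4101/49)*(-7) = -4101/7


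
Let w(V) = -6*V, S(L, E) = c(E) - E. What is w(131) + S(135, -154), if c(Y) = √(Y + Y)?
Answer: -632 + 2*I*√77 ≈ -632.0 + 17.55*I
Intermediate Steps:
c(Y) = √2*√Y (c(Y) = √(2*Y) = √2*√Y)
S(L, E) = -E + √2*√E (S(L, E) = √2*√E - E = -E + √2*√E)
w(131) + S(135, -154) = -6*131 + (-1*(-154) + √2*√(-154)) = -786 + (154 + √2*(I*√154)) = -786 + (154 + 2*I*√77) = -632 + 2*I*√77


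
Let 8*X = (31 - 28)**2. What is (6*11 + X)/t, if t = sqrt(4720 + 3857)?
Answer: 179*sqrt(953)/7624 ≈ 0.72480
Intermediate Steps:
t = 3*sqrt(953) (t = sqrt(8577) = 3*sqrt(953) ≈ 92.612)
X = 9/8 (X = (31 - 28)**2/8 = (1/8)*3**2 = (1/8)*9 = 9/8 ≈ 1.1250)
(6*11 + X)/t = (6*11 + 9/8)/((3*sqrt(953))) = (66 + 9/8)*(sqrt(953)/2859) = 537*(sqrt(953)/2859)/8 = 179*sqrt(953)/7624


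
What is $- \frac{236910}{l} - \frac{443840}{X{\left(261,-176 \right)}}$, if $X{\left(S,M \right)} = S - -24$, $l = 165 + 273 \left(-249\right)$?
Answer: $- \frac{52684489}{33906} \approx -1553.8$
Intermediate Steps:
$l = -67812$ ($l = 165 - 67977 = -67812$)
$X{\left(S,M \right)} = 24 + S$ ($X{\left(S,M \right)} = S + 24 = 24 + S$)
$- \frac{236910}{l} - \frac{443840}{X{\left(261,-176 \right)}} = - \frac{236910}{-67812} - \frac{443840}{24 + 261} = \left(-236910\right) \left(- \frac{1}{67812}\right) - \frac{443840}{285} = \frac{39485}{11302} - \frac{4672}{3} = - \frac{52684489}{33906}$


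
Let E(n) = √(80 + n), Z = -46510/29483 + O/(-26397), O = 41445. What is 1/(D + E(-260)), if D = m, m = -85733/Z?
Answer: 2017868332485372978415/54962137994549896285922269 - 444501659912832150*I*√5/54962137994549896285922269 ≈ 3.6714e-5 - 1.8084e-8*I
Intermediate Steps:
Z = -272183045/86473639 (Z = -46510/29483 + 41445/(-26397) = -46510*1/29483 + 41445*(-1/26397) = -46510/29483 - 4605/2933 = -272183045/86473639 ≈ -3.1476)
m = 7413644492387/272183045 (m = -85733/(-272183045/86473639) = -85733*(-86473639/272183045) = 7413644492387/272183045 ≈ 27238.)
D = 7413644492387/272183045 ≈ 27238.
1/(D + E(-260)) = 1/(7413644492387/272183045 + √(80 - 260)) = 1/(7413644492387/272183045 + √(-180)) = 1/(7413644492387/272183045 + 6*I*√5)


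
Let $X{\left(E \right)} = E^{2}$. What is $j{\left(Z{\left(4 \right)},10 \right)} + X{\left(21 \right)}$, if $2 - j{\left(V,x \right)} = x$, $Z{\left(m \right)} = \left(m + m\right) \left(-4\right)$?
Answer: $433$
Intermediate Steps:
$Z{\left(m \right)} = - 8 m$ ($Z{\left(m \right)} = 2 m \left(-4\right) = - 8 m$)
$j{\left(V,x \right)} = 2 - x$
$j{\left(Z{\left(4 \right)},10 \right)} + X{\left(21 \right)} = \left(2 - 10\right) + 21^{2} = \left(2 - 10\right) + 441 = -8 + 441 = 433$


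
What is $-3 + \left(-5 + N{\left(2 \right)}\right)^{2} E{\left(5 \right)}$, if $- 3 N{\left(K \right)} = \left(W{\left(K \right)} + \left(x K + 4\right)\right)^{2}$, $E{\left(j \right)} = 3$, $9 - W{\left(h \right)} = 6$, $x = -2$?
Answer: $189$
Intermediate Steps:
$W{\left(h \right)} = 3$ ($W{\left(h \right)} = 9 - 6 = 3$)
$N{\left(K \right)} = - \frac{\left(7 - 2 K\right)^{2}}{3}$ ($N{\left(K \right)} = - \frac{\left(3 - \left(-4 + 2 K\right)\right)^{2}}{3} = - \frac{\left(7 - 2 K\right)^{2}}{3}$)
$-3 + \left(-5 + N{\left(2 \right)}\right)^{2} E{\left(5 \right)} = -3 + \left(-5 - \frac{\left(-7 + 2 \cdot 2\right)^{2}}{3}\right)^{2} \cdot 3 = -3 + \left(-5 - \frac{\left(-7 + 4\right)^{2}}{3}\right)^{2} \cdot 3 = -3 + \left(-5 - \frac{\left(-3\right)^{2}}{3}\right)^{2} \cdot 3 = -3 + \left(-5 - 3\right)^{2} \cdot 3 = -3 + \left(-8\right)^{2} \cdot 3 = -3 + 64 \cdot 3 = -3 + 192 = 189$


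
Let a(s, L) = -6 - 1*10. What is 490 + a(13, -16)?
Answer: 474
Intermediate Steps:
a(s, L) = -16 (a(s, L) = -6 - 10 = -16)
490 + a(13, -16) = 490 - 16 = 474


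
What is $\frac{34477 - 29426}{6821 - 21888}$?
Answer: $- \frac{5051}{15067} \approx -0.33524$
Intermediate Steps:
$\frac{34477 - 29426}{6821 - 21888} = \frac{5051}{-15067} = 5051 \left(- \frac{1}{15067}\right) = - \frac{5051}{15067}$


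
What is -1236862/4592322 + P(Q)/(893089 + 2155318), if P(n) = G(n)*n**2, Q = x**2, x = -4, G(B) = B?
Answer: -1875824313961/6999633265527 ≈ -0.26799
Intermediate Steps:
Q = 16 (Q = (-4)**2 = 16)
P(n) = n**3 (P(n) = n*n**2 = n**3)
-1236862/4592322 + P(Q)/(893089 + 2155318) = -1236862/4592322 + 16**3/(893089 + 2155318) = -1236862*1/4592322 + 4096/3048407 = -618431/2296161 + 4096*(1/3048407) = -618431/2296161 + 4096/3048407 = -1875824313961/6999633265527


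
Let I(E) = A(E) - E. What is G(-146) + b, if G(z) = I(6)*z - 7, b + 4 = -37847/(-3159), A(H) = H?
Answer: 3098/3159 ≈ 0.98069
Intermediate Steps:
b = 25211/3159 (b = -4 - 37847/(-3159) = -4 - 37847*(-1/3159) = -4 + 37847/3159 = 25211/3159 ≈ 7.9807)
I(E) = 0 (I(E) = E - E = 0)
G(z) = -7 (G(z) = 0*z - 7 = 0 - 7 = -7)
G(-146) + b = -7 + 25211/3159 = 3098/3159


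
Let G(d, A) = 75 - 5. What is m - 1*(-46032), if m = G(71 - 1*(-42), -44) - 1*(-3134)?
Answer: 49236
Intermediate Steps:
G(d, A) = 70
m = 3204 (m = 70 - 1*(-3134) = 70 + 3134 = 3204)
m - 1*(-46032) = 3204 - 1*(-46032) = 3204 + 46032 = 49236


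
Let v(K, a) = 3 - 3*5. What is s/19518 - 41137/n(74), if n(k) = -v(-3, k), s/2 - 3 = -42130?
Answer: -133987169/39036 ≈ -3432.4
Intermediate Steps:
s = -84254 (s = 6 + 2*(-42130) = 6 - 84260 = -84254)
v(K, a) = -12 (v(K, a) = 3 - 15 = -12)
n(k) = 12 (n(k) = -1*(-12) = 12)
s/19518 - 41137/n(74) = -84254/19518 - 41137/12 = -84254*1/19518 - 41137*1/12 = -42127/9759 - 41137/12 = -133987169/39036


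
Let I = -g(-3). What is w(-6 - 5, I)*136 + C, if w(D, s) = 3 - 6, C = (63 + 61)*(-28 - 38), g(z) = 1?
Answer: -8592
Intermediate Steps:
I = -1 ≈ -1.0000
C = -8184 (C = 124*(-66) = -8184)
w(D, s) = -3
w(-6 - 5, I)*136 + C = -3*136 - 8184 = -408 - 8184 = -8592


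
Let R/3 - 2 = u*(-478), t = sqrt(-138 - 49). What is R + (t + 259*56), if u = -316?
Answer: 467654 + I*sqrt(187) ≈ 4.6765e+5 + 13.675*I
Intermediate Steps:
t = I*sqrt(187) (t = sqrt(-187) = I*sqrt(187) ≈ 13.675*I)
R = 453150 (R = 6 + 3*(-316*(-478)) = 6 + 3*151048 = 6 + 453144 = 453150)
R + (t + 259*56) = 453150 + (I*sqrt(187) + 259*56) = 453150 + (I*sqrt(187) + 14504) = 453150 + (14504 + I*sqrt(187)) = 467654 + I*sqrt(187)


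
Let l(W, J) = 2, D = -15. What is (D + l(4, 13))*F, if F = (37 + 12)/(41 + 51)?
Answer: -637/92 ≈ -6.9239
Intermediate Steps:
F = 49/92 ≈ 0.53261
(D + l(4, 13))*F = (-15 + 2)*(49/92) = -13*49/92 = -637/92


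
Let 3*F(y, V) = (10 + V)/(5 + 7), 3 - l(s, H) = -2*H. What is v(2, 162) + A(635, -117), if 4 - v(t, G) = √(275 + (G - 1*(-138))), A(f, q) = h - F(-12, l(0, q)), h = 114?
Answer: 4469/36 - 5*√23 ≈ 100.16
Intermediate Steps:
l(s, H) = 3 + 2*H (l(s, H) = 3 - (-2)*H = 3 + 2*H)
F(y, V) = 5/18 + V/36 (F(y, V) = ((10 + V)/(5 + 7))/3 = ((10 + V)/12)/3 = ((10 + V)*(1/12))/3 = (⅚ + V/12)/3 = 5/18 + V/36)
A(f, q) = 4091/36 - q/18 (A(f, q) = 114 - (5/18 + (3 + 2*q)/36) = 114 - (5/18 + (1/12 + q/18)) = 114 - (13/36 + q/18) = 114 + (-13/36 - q/18) = 4091/36 - q/18)
v(t, G) = 4 - √(413 + G) (v(t, G) = 4 - √(275 + (G - 1*(-138))) = 4 - √(275 + (G + 138)) = 4 - √(275 + (138 + G)) = 4 - √(413 + G))
v(2, 162) + A(635, -117) = (4 - √(413 + 162)) + (4091/36 - 1/18*(-117)) = (4 - √575) + (4091/36 + 13/2) = (4 - 5*√23) + 4325/36 = 4469/36 - 5*√23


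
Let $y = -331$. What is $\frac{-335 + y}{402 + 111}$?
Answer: $- \frac{74}{57} \approx -1.2982$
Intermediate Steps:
$\frac{-335 + y}{402 + 111} = \frac{-335 - 331}{402 + 111} = - \frac{666}{513} = \left(-666\right) \frac{1}{513} = - \frac{74}{57}$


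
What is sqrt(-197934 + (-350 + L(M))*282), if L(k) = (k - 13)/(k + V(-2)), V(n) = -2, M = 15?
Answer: I*sqrt(50123814)/13 ≈ 544.6*I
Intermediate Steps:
L(k) = (-13 + k)/(-2 + k) (L(k) = (k - 13)/(k - 2) = (-13 + k)/(-2 + k))
sqrt(-197934 + (-350 + L(M))*282) = sqrt(-197934 + (-350 + (-13 + 15)/(-2 + 15))*282) = sqrt(-197934 + (-350 + 2/13)*282) = sqrt(-197934 - 4548/13*282) = sqrt(-197934 - 1282536/13) = sqrt(-3855678/13) = I*sqrt(50123814)/13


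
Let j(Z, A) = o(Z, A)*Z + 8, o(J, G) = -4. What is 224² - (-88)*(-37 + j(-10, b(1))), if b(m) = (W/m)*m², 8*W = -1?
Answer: 51144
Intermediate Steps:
W = -⅛ (W = (⅛)*(-1) = -⅛ ≈ -0.12500)
b(m) = -m/8 (b(m) = (-1/(8*m))*m² = -m/8)
j(Z, A) = 8 - 4*Z (j(Z, A) = -4*Z + 8 = 8 - 4*Z)
224² - (-88)*(-37 + j(-10, b(1))) = 224² - (-88)*(-37 + (8 - 4*(-10))) = 50176 - (-88)*(-37 + (8 + 40)) = 50176 - (-88)*(-37 + 48) = 50176 - (-88)*11 = 50176 - 1*(-968) = 50176 + 968 = 51144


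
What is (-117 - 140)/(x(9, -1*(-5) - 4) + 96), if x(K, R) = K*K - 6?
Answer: -257/171 ≈ -1.5029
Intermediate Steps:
x(K, R) = -6 + K² (x(K, R) = K² - 6 = -6 + K²)
(-117 - 140)/(x(9, -1*(-5) - 4) + 96) = (-117 - 140)/((-6 + 9²) + 96) = -257/((-6 + 81) + 96) = -257/(75 + 96) = -257/171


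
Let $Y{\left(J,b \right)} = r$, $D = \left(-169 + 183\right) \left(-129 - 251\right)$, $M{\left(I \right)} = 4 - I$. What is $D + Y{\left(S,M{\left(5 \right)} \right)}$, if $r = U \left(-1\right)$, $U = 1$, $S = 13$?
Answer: $-5321$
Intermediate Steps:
$r = -1$ ($r = 1 \left(-1\right) = -1$)
$D = -5320$ ($D = 14 \left(-380\right) = -5320$)
$Y{\left(J,b \right)} = -1$
$D + Y{\left(S,M{\left(5 \right)} \right)} = -5320 - 1 = -5321$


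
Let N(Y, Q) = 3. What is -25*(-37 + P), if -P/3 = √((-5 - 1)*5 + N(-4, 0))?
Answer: 925 + 225*I*√3 ≈ 925.0 + 389.71*I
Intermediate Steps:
P = -9*I*√3 (P = -3*√((-5 - 1)*5 + 3) = -3*√(-6*5 + 3) = -3*√(-30 + 3) = -9*I*√3 ≈ -15.588*I)
-25*(-37 + P) = -25*(-37 - 9*I*√3) = 925 + 225*I*√3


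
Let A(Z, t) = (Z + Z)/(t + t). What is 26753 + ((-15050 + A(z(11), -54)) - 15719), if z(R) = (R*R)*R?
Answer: -218195/54 ≈ -4040.6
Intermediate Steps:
z(R) = R³ (z(R) = R²*R = R³)
A(Z, t) = Z/t (A(Z, t) = (2*Z)/((2*t)) = (2*Z)*(1/(2*t)) = Z/t)
26753 + ((-15050 + A(z(11), -54)) - 15719) = 26753 + ((-15050 + 11³/(-54)) - 15719) = 26753 + ((-15050 + 1331*(-1/54)) - 15719) = 26753 + ((-15050 - 1331/54) - 15719) = 26753 + (-814031/54 - 15719) = 26753 - 1662857/54 = -218195/54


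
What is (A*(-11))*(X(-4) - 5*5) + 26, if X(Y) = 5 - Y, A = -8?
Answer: -1382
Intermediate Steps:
(A*(-11))*(X(-4) - 5*5) + 26 = (-8*(-11))*((5 - 1*(-4)) - 5*5) + 26 = 88*((5 + 4) - 25) + 26 = 88*(9 - 25) + 26 = 88*(-16) + 26 = -1408 + 26 = -1382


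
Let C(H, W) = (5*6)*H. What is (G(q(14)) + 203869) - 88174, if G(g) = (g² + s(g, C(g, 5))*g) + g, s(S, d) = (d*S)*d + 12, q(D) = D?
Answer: 34690473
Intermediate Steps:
C(H, W) = 30*H
s(S, d) = 12 + S*d² (s(S, d) = (S*d)*d + 12 = S*d² + 12 = 12 + S*d²)
G(g) = g + g² + g*(12 + 900*g³) (G(g) = (g² + (12 + g*(30*g)²)*g) + g = (g² + (12 + g*(900*g²))*g) + g = (g² + (12 + 900*g³)*g) + g = (g² + g*(12 + 900*g³)) + g = g + g² + g*(12 + 900*g³))
(G(q(14)) + 203869) - 88174 = (14*(13 + 14 + 900*14³) + 203869) - 88174 = (14*(13 + 14 + 900*2744) + 203869) - 88174 = (14*(13 + 14 + 2469600) + 203869) - 88174 = (14*2469627 + 203869) - 88174 = (34574778 + 203869) - 88174 = 34778647 - 88174 = 34690473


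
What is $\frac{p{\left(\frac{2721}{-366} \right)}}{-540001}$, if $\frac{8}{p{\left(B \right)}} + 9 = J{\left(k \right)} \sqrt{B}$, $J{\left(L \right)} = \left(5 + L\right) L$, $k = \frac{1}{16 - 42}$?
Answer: $\frac{446008576}{271856316576691} - \frac{232544 i \sqrt{110654}}{815568949730073} \approx 1.6406 \cdot 10^{-6} - 9.4848 \cdot 10^{-8} i$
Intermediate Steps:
$k = - \frac{1}{26}$ ($k = \frac{1}{-26} = - \frac{1}{26} \approx -0.038462$)
$J{\left(L \right)} = L \left(5 + L\right)$
$p{\left(B \right)} = \frac{8}{-9 - \frac{129 \sqrt{B}}{676}}$ ($p{\left(B \right)} = \frac{8}{-9 + - \frac{5 - \frac{1}{26}}{26} \sqrt{B}} = \frac{8}{-9 + \left(- \frac{1}{26}\right) \frac{129}{26} \sqrt{B}} = \frac{8}{-9 - \frac{129 \sqrt{B}}{676}}$)
$\frac{p{\left(\frac{2721}{-366} \right)}}{-540001} = \frac{\frac{5408}{3} \frac{1}{-2028 - 43 \sqrt{\frac{2721}{-366}}}}{-540001} = \frac{5408}{3 \left(-2028 - 43 \sqrt{2721 \left(- \frac{1}{366}\right)}\right)} \left(- \frac{1}{540001}\right) = \frac{5408}{3 \left(-2028 - 43 \sqrt{- \frac{907}{122}}\right)} \left(- \frac{1}{540001}\right) = \frac{5408}{3 \left(-2028 - 43 \frac{i \sqrt{110654}}{122}\right)} \left(- \frac{1}{540001}\right) = \frac{5408}{3 \left(-2028 - \frac{43 i \sqrt{110654}}{122}\right)} \left(- \frac{1}{540001}\right) = - \frac{5408}{1620003 \left(-2028 - \frac{43 i \sqrt{110654}}{122}\right)}$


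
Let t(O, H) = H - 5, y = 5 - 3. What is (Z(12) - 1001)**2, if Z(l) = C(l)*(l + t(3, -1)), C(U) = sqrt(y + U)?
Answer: 1002505 - 12012*sqrt(14) ≈ 9.5756e+5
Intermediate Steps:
y = 2
C(U) = sqrt(2 + U)
t(O, H) = -5 + H
Z(l) = sqrt(2 + l)*(-6 + l) (Z(l) = sqrt(2 + l)*(l + (-5 - 1)) = sqrt(2 + l)*(l - 6) = sqrt(2 + l)*(-6 + l))
(Z(12) - 1001)**2 = (sqrt(2 + 12)*(-6 + 12) - 1001)**2 = (sqrt(14)*6 - 1001)**2 = (6*sqrt(14) - 1001)**2 = (-1001 + 6*sqrt(14))**2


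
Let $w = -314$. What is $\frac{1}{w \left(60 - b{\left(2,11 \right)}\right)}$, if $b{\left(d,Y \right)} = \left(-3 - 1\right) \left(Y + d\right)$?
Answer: $- \frac{1}{35168} \approx -2.8435 \cdot 10^{-5}$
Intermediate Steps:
$b{\left(d,Y \right)} = - 4 Y - 4 d$ ($b{\left(d,Y \right)} = - 4 \left(Y + d\right) = - 4 Y - 4 d$)
$\frac{1}{w \left(60 - b{\left(2,11 \right)}\right)} = \frac{1}{\left(-314\right) \left(60 - \left(\left(-4\right) 11 - 8\right)\right)} = \frac{1}{\left(-314\right) \left(60 - \left(-44 - 8\right)\right)} = \frac{1}{\left(-314\right) \left(60 - -52\right)} = \frac{1}{\left(-314\right) \left(60 + 52\right)} = \frac{1}{\left(-314\right) 112} = \frac{1}{-35168} = - \frac{1}{35168}$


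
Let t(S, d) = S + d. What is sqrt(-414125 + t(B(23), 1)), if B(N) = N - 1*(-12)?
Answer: I*sqrt(414089) ≈ 643.5*I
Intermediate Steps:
B(N) = 12 + N (B(N) = N + 12 = 12 + N)
sqrt(-414125 + t(B(23), 1)) = sqrt(-414125 + ((12 + 23) + 1)) = sqrt(-414125 + (35 + 1)) = sqrt(-414125 + 36) = sqrt(-414089) = I*sqrt(414089)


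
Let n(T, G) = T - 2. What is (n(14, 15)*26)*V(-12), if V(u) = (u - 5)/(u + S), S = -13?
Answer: 5304/25 ≈ 212.16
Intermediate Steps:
n(T, G) = -2 + T
V(u) = (-5 + u)/(-13 + u) (V(u) = (u - 5)/(u - 13) = (-5 + u)/(-13 + u))
(n(14, 15)*26)*V(-12) = ((-2 + 14)*26)*((-5 - 12)/(-13 - 12)) = (12*26)*(-17/(-25)) = 312*(-1/25*(-17)) = 312*(17/25) = 5304/25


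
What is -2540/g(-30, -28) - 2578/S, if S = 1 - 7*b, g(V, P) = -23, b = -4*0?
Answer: -56754/23 ≈ -2467.6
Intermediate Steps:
b = 0
S = 1 (S = 1 - 7*0 = 1 + 0 = 1)
-2540/g(-30, -28) - 2578/S = -2540/(-23) - 2578/1 = -2540*(-1/23) - 2578*1 = 2540/23 - 2578 = -56754/23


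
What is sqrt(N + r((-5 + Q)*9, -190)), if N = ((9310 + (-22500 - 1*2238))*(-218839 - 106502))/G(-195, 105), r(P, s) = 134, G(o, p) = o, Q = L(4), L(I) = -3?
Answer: I*sqrt(108752254390)/65 ≈ 5073.5*I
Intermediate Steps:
Q = -3
N = -1673120316/65 (N = ((9310 + (-22500 - 1*2238))*(-218839 - 106502))/(-195) = ((9310 + (-22500 - 2238))*(-325341))*(-1/195) = ((9310 - 24738)*(-325341))*(-1/195) = -15428*(-325341)*(-1/195) = 5019360948*(-1/195) = -1673120316/65 ≈ -2.5740e+7)
sqrt(N + r((-5 + Q)*9, -190)) = sqrt(-1673120316/65 + 134) = sqrt(-1673111606/65) = I*sqrt(108752254390)/65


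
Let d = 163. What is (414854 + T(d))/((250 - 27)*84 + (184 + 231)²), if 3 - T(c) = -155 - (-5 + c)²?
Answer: 439976/190957 ≈ 2.3041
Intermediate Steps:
T(c) = 158 + (-5 + c)² (T(c) = 3 - (-155 - (-5 + c)²) = 3 + (155 + (-5 + c)²) = 158 + (-5 + c)²)
(414854 + T(d))/((250 - 27)*84 + (184 + 231)²) = (414854 + (158 + (-5 + 163)²))/((250 - 27)*84 + (184 + 231)²) = (414854 + (158 + 158²))/(223*84 + 415²) = (414854 + (158 + 24964))/(18732 + 172225) = (414854 + 25122)/190957 = 439976*(1/190957) = 439976/190957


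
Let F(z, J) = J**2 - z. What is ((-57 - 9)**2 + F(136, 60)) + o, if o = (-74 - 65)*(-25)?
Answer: 11295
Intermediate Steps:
o = 3475 (o = -139*(-25) = 3475)
((-57 - 9)**2 + F(136, 60)) + o = ((-57 - 9)**2 + (60**2 - 1*136)) + 3475 = ((-66)**2 + (3600 - 136)) + 3475 = (4356 + 3464) + 3475 = 7820 + 3475 = 11295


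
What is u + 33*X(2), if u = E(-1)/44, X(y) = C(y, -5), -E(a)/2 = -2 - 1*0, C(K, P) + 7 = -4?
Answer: -3992/11 ≈ -362.91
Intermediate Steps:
C(K, P) = -11 (C(K, P) = -7 - 4 = -11)
E(a) = 4 (E(a) = -2*(-2 - 1*0) = -2*(-2 + 0) = -2*(-2) = 4)
X(y) = -11
u = 1/11 (u = 4/44 = 4*(1/44) = 1/11 ≈ 0.090909)
u + 33*X(2) = 1/11 + 33*(-11) = 1/11 - 363 = -3992/11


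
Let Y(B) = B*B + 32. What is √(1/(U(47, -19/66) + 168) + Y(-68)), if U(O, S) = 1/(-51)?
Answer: √341720521701/8567 ≈ 68.235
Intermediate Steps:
U(O, S) = -1/51
Y(B) = 32 + B² (Y(B) = B² + 32 = 32 + B²)
√(1/(U(47, -19/66) + 168) + Y(-68)) = √(1/(-1/51 + 168) + (32 + (-68)²)) = √(1/(8567/51) + (32 + 4624)) = √(51/8567 + 4656) = √(39888003/8567) = √341720521701/8567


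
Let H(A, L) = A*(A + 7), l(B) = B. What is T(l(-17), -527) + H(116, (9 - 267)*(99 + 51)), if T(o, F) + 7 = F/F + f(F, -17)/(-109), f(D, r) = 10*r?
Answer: 1554728/109 ≈ 14264.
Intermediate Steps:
T(o, F) = -484/109 (T(o, F) = -7 + (F/F + (10*(-17))/(-109)) = -7 + (1 - 170*(-1/109)) = -7 + (1 + 170/109) = -7 + 279/109 = -484/109)
H(A, L) = A*(7 + A)
T(l(-17), -527) + H(116, (9 - 267)*(99 + 51)) = -484/109 + 116*(7 + 116) = -484/109 + 116*123 = -484/109 + 14268 = 1554728/109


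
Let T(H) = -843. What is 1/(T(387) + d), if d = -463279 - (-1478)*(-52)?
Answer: -1/540978 ≈ -1.8485e-6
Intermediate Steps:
d = -540135 (d = -463279 - 1*76856 = -463279 - 76856 = -540135)
1/(T(387) + d) = 1/(-843 - 540135) = 1/(-540978) = -1/540978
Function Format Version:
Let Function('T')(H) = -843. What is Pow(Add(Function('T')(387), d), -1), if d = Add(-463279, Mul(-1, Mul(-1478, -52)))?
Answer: Rational(-1, 540978) ≈ -1.8485e-6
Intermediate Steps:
d = -540135 (d = Add(-463279, Mul(-1, 76856)) = Add(-463279, -76856) = -540135)
Pow(Add(Function('T')(387), d), -1) = Pow(Add(-843, -540135), -1) = Pow(-540978, -1) = Rational(-1, 540978)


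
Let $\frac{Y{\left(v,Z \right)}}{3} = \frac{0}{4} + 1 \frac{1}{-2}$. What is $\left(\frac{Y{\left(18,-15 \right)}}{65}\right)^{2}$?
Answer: $\frac{9}{16900} \approx 0.00053254$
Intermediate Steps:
$Y{\left(v,Z \right)} = - \frac{3}{2}$ ($Y{\left(v,Z \right)} = 3 \left(\frac{0}{4} + 1 \frac{1}{-2}\right) = 3 \left(0 \cdot \frac{1}{4} + 1 \left(- \frac{1}{2}\right)\right) = 3 \left(0 - \frac{1}{2}\right) = 3 \left(- \frac{1}{2}\right) = - \frac{3}{2}$)
$\left(\frac{Y{\left(18,-15 \right)}}{65}\right)^{2} = \left(- \frac{3}{2 \cdot 65}\right)^{2} = \left(\left(- \frac{3}{2}\right) \frac{1}{65}\right)^{2} = \left(- \frac{3}{130}\right)^{2} = \frac{9}{16900}$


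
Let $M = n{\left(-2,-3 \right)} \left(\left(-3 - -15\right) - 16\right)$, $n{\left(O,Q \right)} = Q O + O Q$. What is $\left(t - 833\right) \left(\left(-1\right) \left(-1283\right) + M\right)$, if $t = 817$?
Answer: $-19760$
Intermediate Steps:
$n{\left(O,Q \right)} = 2 O Q$ ($n{\left(O,Q \right)} = O Q + O Q = 2 O Q$)
$M = -48$ ($M = 2 \left(-2\right) \left(-3\right) \left(\left(-3 - -15\right) - 16\right) = 12 \left(\left(-3 + 15\right) - 16\right) = 12 \left(12 - 16\right) = 12 \left(-4\right) = -48$)
$\left(t - 833\right) \left(\left(-1\right) \left(-1283\right) + M\right) = \left(817 - 833\right) \left(\left(-1\right) \left(-1283\right) - 48\right) = - 16 \left(1283 - 48\right) = \left(-16\right) 1235 = -19760$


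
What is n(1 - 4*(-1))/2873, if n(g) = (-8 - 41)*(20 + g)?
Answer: -1225/2873 ≈ -0.42638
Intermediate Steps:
n(g) = -980 - 49*g (n(g) = -49*(20 + g) = -980 - 49*g)
n(1 - 4*(-1))/2873 = (-980 - 49*(1 - 4*(-1)))/2873 = (-980 - 49*(1 + 4))*(1/2873) = (-980 - 49*5)*(1/2873) = (-980 - 245)*(1/2873) = -1225*1/2873 = -1225/2873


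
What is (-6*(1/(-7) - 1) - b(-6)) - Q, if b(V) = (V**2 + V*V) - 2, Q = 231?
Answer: -2059/7 ≈ -294.14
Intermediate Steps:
b(V) = -2 + 2*V**2 (b(V) = (V**2 + V**2) - 2 = 2*V**2 - 2 = -2 + 2*V**2)
(-6*(1/(-7) - 1) - b(-6)) - Q = (-6*(1/(-7) - 1) - (-2 + 2*(-6)**2)) - 1*231 = (-6*(1*(-1/7) - 1) - (-2 + 2*36)) - 231 = (-6*(-1/7 - 1) - (-2 + 72)) - 231 = (-6*(-8/7) - 1*70) - 231 = (48/7 - 70) - 231 = -442/7 - 231 = -2059/7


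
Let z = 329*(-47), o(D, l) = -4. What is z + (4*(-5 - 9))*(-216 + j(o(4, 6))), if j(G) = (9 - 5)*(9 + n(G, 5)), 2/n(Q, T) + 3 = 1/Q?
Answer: -68187/13 ≈ -5245.2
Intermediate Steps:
z = -15463
n(Q, T) = 2/(-3 + 1/Q)
j(G) = 36 - 8*G/(-1 + 3*G) (j(G) = (9 - 5)*(9 - 2*G/(-1 + 3*G)) = 4*(9 - 2*G/(-1 + 3*G)) = 36 - 8*G/(-1 + 3*G))
z + (4*(-5 - 9))*(-216 + j(o(4, 6))) = -15463 + (4*(-5 - 9))*(-216 + 4*(-9 + 25*(-4))/(-1 + 3*(-4))) = -15463 + (4*(-14))*(-216 + 4*(-9 - 100)/(-1 - 12)) = -15463 - 56*(-216 + 4*(-109)/(-13)) = -15463 - 56*(-216 + 4*(-1/13)*(-109)) = -15463 - 56*(-216 + 436/13) = -15463 - 56*(-2372/13) = -15463 + 132832/13 = -68187/13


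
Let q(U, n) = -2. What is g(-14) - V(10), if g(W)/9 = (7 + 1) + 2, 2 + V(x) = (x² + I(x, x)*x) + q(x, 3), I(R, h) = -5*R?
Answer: 494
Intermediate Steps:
V(x) = -4 - 4*x² (V(x) = -2 + ((x² + (-5*x)*x) - 2) = -2 + ((x² - 5*x²) - 2) = -2 + (-4*x² - 2) = -2 + (-2 - 4*x²) = -4 - 4*x²)
g(W) = 90 (g(W) = 9*((7 + 1) + 2) = 9*(8 + 2) = 9*10 = 90)
g(-14) - V(10) = 90 - (-4 - 4*10²) = 90 - (-4 - 4*100) = 90 - (-4 - 400) = 90 - 1*(-404) = 90 + 404 = 494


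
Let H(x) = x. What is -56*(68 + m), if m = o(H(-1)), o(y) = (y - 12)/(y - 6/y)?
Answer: -18312/5 ≈ -3662.4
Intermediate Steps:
o(y) = (-12 + y)/(y - 6/y)
m = -13/5 (m = -(-12 - 1)/(-6 + (-1)²) = -1*(-13)/(-6 + 1) = -1*(-13)/(-5) = -1*(-⅕)*(-13) = -13/5 ≈ -2.6000)
-56*(68 + m) = -56*(68 - 13/5) = -56*327/5 = -18312/5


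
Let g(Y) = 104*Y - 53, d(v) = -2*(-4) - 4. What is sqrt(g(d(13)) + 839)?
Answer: sqrt(1202) ≈ 34.670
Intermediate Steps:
d(v) = 4 (d(v) = 8 - 4 = 4)
g(Y) = -53 + 104*Y
sqrt(g(d(13)) + 839) = sqrt((-53 + 104*4) + 839) = sqrt((-53 + 416) + 839) = sqrt(363 + 839) = sqrt(1202)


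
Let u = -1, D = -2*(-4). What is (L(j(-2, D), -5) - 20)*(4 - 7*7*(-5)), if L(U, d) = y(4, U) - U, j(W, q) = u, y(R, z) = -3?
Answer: -5478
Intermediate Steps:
D = 8
j(W, q) = -1
L(U, d) = -3 - U
(L(j(-2, D), -5) - 20)*(4 - 7*7*(-5)) = ((-3 - 1*(-1)) - 20)*(4 - 7*7*(-5)) = ((-3 + 1) - 20)*(4 - 49*(-5)) = (-2 - 20)*(4 + 245) = -22*249 = -5478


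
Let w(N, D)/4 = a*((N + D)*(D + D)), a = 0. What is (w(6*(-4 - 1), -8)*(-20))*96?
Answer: 0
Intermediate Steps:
w(N, D) = 0 (w(N, D) = 4*(0*((N + D)*(D + D))) = 4*(0*((D + N)*(2*D))) = 4*(0*(2*D*(D + N))) = 4*0 = 0)
(w(6*(-4 - 1), -8)*(-20))*96 = (0*(-20))*96 = 0*96 = 0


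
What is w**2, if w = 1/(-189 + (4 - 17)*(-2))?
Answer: 1/26569 ≈ 3.7638e-5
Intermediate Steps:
w = -1/163 (w = 1/(-189 - 13*(-2)) = 1/(-189 + 26) = 1/(-163) = -1/163 ≈ -0.0061350)
w**2 = (-1/163)**2 = 1/26569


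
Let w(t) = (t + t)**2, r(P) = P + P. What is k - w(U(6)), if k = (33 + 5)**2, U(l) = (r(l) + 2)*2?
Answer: -1692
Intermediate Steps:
r(P) = 2*P
U(l) = 4 + 4*l (U(l) = (2*l + 2)*2 = (2 + 2*l)*2 = 4 + 4*l)
k = 1444 (k = 38**2 = 1444)
w(t) = 4*t**2 (w(t) = (2*t)**2 = 4*t**2)
k - w(U(6)) = 1444 - 4*(4 + 4*6)**2 = 1444 - 4*(4 + 24)**2 = 1444 - 4*28**2 = 1444 - 4*784 = 1444 - 1*3136 = 1444 - 3136 = -1692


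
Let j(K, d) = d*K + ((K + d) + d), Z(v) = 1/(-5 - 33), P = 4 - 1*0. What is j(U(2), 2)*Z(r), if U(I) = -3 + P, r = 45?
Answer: -7/38 ≈ -0.18421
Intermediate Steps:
P = 4 (P = 4 + 0 = 4)
Z(v) = -1/38 (Z(v) = 1/(-38) = -1/38)
U(I) = 1 (U(I) = -3 + 4 = 1)
j(K, d) = K + 2*d + K*d (j(K, d) = K*d + (K + 2*d) = K + 2*d + K*d)
j(U(2), 2)*Z(r) = (1 + 2*2 + 1*2)*(-1/38) = (1 + 4 + 2)*(-1/38) = 7*(-1/38) = -7/38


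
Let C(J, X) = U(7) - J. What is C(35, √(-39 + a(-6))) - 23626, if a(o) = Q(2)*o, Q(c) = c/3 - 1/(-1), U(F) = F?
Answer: -23654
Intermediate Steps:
Q(c) = 1 + c/3 (Q(c) = c*(⅓) - 1*(-1) = c/3 + 1 = 1 + c/3)
a(o) = 5*o/3 (a(o) = (1 + (⅓)*2)*o = (1 + ⅔)*o = 5*o/3)
C(J, X) = 7 - J
C(35, √(-39 + a(-6))) - 23626 = (7 - 1*35) - 23626 = (7 - 35) - 23626 = -28 - 23626 = -23654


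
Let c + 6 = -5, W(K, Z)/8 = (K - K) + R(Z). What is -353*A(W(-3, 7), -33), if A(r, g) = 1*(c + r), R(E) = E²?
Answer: -134493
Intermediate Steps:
W(K, Z) = 8*Z² (W(K, Z) = 8*((K - K) + Z²) = 8*(0 + Z²) = 8*Z²)
c = -11 (c = -6 - 5 = -11)
A(r, g) = -11 + r (A(r, g) = 1*(-11 + r) = -11 + r)
-353*A(W(-3, 7), -33) = -353*(-11 + 8*7²) = -353*(-11 + 8*49) = -353*(-11 + 392) = -353*381 = -134493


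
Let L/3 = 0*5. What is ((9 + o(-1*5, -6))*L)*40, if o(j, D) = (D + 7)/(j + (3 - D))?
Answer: 0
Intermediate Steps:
L = 0 (L = 3*(0*5) = 3*0 = 0)
o(j, D) = (7 + D)/(3 + j - D)
((9 + o(-1*5, -6))*L)*40 = ((9 + (7 - 6)/(3 - 1*5 - 1*(-6)))*0)*40 = ((9 + 1/(3 - 5 + 6))*0)*40 = ((9 + 1/4)*0)*40 = ((37/4)*0)*40 = 0*40 = 0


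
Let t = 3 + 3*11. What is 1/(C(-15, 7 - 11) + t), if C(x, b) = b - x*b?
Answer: -1/28 ≈ -0.035714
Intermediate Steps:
C(x, b) = b - b*x
t = 36 (t = 3 + 33 = 36)
1/(C(-15, 7 - 11) + t) = 1/((7 - 11)*(1 - 1*(-15)) + 36) = 1/(-4*(1 + 15) + 36) = 1/(-4*16 + 36) = 1/(-64 + 36) = 1/(-28) = -1/28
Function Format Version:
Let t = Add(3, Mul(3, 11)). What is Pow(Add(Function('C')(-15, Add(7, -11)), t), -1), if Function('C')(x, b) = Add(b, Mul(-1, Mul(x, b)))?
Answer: Rational(-1, 28) ≈ -0.035714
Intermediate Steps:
Function('C')(x, b) = Add(b, Mul(-1, b, x)) (Function('C')(x, b) = Add(b, Mul(-1, Mul(b, x))) = Add(b, Mul(-1, b, x)))
t = 36 (t = Add(3, 33) = 36)
Pow(Add(Function('C')(-15, Add(7, -11)), t), -1) = Pow(Add(Mul(Add(7, -11), Add(1, Mul(-1, -15))), 36), -1) = Pow(Add(Mul(-4, Add(1, 15)), 36), -1) = Pow(Add(Mul(-4, 16), 36), -1) = Pow(Add(-64, 36), -1) = Pow(-28, -1) = Rational(-1, 28)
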